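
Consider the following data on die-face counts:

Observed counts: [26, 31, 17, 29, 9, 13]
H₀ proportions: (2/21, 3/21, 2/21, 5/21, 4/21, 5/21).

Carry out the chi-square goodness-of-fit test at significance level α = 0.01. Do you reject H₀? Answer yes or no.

reject H₀: yes

n = 125; E_i = n·p_i = [11.90, 17.86, 11.90, 29.76, 23.81, 29.76]
χ² = (26−11.90)²/11.90 + (31−17.86)²/17.86 + (17−11.90)²/11.90 + (29−29.76)²/29.76 + (9−23.81)²/23.81 + (13−29.76)²/29.76 = 47.2140
df = 5
p-value (upper-tail) = 0.00000
At α=0.01: p < α → reject H₀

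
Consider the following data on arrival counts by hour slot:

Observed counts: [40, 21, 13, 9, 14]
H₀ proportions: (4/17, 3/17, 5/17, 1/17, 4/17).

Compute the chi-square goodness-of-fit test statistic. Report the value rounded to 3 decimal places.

n = 97; E_i = n·p_i = [22.82, 17.12, 28.53, 5.71, 22.82]
χ² = (40−22.82)²/22.82 + (21−17.12)²/17.12 + (13−28.53)²/28.53 + (9−5.71)²/5.71 + (14−22.82)²/22.82 = 27.5732
df = 4

test statistic = 27.573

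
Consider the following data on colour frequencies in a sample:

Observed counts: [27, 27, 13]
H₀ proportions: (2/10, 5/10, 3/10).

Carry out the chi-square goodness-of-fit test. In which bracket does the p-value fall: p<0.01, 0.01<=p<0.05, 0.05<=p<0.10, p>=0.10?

n = 67; E_i = n·p_i = [13.40, 33.50, 20.10]
χ² = (27−13.40)²/13.40 + (27−33.50)²/33.50 + (13−20.10)²/20.10 = 17.5721
df = 2
p-value (upper-tail) = 0.00015
→ bracket: p<0.01

p-value bracket: p<0.01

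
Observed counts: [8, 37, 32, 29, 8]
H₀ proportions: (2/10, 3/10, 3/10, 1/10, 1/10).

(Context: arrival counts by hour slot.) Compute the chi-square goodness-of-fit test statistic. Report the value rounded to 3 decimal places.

n = 114; E_i = n·p_i = [22.80, 34.20, 34.20, 11.40, 11.40]
χ² = (8−22.80)²/22.80 + (37−34.20)²/34.20 + (32−34.20)²/34.20 + (29−11.40)²/11.40 + (8−11.40)²/11.40 = 38.1637
df = 4

test statistic = 38.164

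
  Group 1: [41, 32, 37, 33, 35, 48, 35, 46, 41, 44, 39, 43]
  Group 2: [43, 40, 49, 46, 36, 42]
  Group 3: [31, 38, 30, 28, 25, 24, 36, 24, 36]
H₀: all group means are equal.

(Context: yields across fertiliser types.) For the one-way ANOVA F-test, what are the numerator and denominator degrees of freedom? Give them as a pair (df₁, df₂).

degrees of freedom = [2, 24]

k = 3 groups, N = 27 total
df = (k−1, N−k) = (3−1, 27−3) = (2, 24)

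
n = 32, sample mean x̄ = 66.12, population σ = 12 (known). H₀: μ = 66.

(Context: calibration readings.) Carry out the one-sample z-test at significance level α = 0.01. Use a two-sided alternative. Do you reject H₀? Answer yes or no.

reject H₀: no

SE = σ/√n = 12/√32 = 2.1213
z = (x̄−μ₀)/SE = (66.12−66)/2.1213 = 0.0566
p-value (two-sided) = 0.95489
At α=0.01: p ≥ α → fail to reject H₀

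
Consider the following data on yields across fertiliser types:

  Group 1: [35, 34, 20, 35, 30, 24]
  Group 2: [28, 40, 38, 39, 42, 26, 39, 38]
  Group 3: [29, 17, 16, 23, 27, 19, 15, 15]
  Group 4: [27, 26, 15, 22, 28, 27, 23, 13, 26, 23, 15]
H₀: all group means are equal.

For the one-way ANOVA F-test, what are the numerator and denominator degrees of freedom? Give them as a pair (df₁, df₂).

degrees of freedom = [3, 29]

k = 4 groups, N = 33 total
df = (k−1, N−k) = (4−1, 33−4) = (3, 29)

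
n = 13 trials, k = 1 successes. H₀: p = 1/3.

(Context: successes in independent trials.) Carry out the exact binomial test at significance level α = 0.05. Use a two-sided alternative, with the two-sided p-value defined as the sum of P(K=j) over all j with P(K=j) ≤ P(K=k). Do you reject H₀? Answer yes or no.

reject H₀: no

Exact binomial: n=13, k=1, p₀=1/3=0.3333
P(X=j) = C(n,j)·p₀^j·(1−p₀)^(n−j); p = Σ P(X=j) over j with P(X=j) ≤ P(X=1)
p-value (two-sided) = 0.07319
At α=0.05: p ≥ α → fail to reject H₀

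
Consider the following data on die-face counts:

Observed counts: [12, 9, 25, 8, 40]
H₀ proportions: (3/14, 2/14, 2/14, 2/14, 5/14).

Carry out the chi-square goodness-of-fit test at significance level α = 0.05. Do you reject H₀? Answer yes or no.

n = 94; E_i = n·p_i = [20.14, 13.43, 13.43, 13.43, 33.57]
χ² = (12−20.14)²/20.14 + (9−13.43)²/13.43 + (25−13.43)²/13.43 + (8−13.43)²/13.43 + (40−33.57)²/33.57 = 18.1489
df = 4
p-value (upper-tail) = 0.00115
At α=0.05: p < α → reject H₀

reject H₀: yes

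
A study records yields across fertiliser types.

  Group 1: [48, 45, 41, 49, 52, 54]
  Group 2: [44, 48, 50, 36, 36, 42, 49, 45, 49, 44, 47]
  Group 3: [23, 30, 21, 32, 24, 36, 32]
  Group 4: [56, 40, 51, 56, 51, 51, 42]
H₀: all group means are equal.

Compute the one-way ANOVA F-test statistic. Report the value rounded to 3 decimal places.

Group means [48.17, 44.55, 28.29, 49.57], grand mean 42.710
SSB = Σnᵢ(x̄ᵢ−x̄)² = 2001.684; SSW = ΣΣ(x−x̄ᵢ)² = 778.703
MSB = 2001.684/3 = 667.2279; MSW = 778.703/27 = 28.8409
F = MSB/MSW = 23.1348
df = (3, 27)

test statistic = 23.135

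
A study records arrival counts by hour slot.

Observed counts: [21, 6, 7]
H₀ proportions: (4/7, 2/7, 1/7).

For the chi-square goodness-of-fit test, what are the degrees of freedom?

degrees of freedom = 2

df = k − 1 = 3 − 1 = 2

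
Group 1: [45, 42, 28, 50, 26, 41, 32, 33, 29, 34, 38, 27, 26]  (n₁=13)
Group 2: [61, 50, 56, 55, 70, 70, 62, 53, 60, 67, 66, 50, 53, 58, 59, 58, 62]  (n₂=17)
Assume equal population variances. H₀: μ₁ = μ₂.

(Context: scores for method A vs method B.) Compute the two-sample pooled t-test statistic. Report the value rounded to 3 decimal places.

x̄₁=34.692, s₁=7.867, n₁=13
x̄₂=59.412, s₂=6.305, n₂=17
s_p² = [12·7.867² + 16·6.305²]/28 = 49.2460
SE = √(s_p²·(1/13+1/17)) = 2.5855
t = (34.692−59.412)/2.5855 = -9.5607
df = 28

test statistic = -9.561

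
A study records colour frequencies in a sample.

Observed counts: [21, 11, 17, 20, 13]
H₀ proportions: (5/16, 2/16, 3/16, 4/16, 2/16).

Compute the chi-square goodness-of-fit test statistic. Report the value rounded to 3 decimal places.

test statistic = 1.811

n = 82; E_i = n·p_i = [25.62, 10.25, 15.38, 20.50, 10.25]
χ² = (21−25.62)²/25.62 + (11−10.25)²/10.25 + (17−15.38)²/15.38 + (20−20.50)²/20.50 + (13−10.25)²/10.25 = 1.8114
df = 4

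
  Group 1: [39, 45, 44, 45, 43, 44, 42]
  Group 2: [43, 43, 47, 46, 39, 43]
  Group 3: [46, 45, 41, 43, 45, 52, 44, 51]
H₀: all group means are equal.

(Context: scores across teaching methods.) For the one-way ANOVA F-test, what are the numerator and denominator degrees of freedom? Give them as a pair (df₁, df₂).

k = 3 groups, N = 21 total
df = (k−1, N−k) = (3−1, 21−3) = (2, 18)

degrees of freedom = [2, 18]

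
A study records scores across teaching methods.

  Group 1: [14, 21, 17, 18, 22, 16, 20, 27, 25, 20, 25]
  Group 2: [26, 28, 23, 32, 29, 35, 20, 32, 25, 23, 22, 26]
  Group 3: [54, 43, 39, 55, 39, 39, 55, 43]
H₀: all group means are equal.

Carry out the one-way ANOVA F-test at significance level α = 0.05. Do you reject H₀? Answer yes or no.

reject H₀: yes

Group means [20.45, 26.75, 45.88], grand mean 29.452
SSB = Σnᵢ(x̄ᵢ−x̄)² = 3135.825; SSW = ΣΣ(x−x̄ᵢ)² = 787.852
MSB = 3135.825/2 = 1567.9126; MSW = 787.852/28 = 28.1376
F = MSB/MSW = 55.7231
df = (2, 28)
p-value (upper-tail) = 0.00000
At α=0.05: p < α → reject H₀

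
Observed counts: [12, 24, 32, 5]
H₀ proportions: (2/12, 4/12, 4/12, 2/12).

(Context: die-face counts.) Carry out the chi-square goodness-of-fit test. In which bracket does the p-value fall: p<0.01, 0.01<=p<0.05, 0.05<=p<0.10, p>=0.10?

p-value bracket: 0.05<=p<0.10

n = 73; E_i = n·p_i = [12.17, 24.33, 24.33, 12.17]
χ² = (12−12.17)²/12.17 + (24−24.33)²/24.33 + (32−24.33)²/24.33 + (5−12.17)²/12.17 = 6.6438
df = 3
p-value (upper-tail) = 0.08416
→ bracket: 0.05<=p<0.10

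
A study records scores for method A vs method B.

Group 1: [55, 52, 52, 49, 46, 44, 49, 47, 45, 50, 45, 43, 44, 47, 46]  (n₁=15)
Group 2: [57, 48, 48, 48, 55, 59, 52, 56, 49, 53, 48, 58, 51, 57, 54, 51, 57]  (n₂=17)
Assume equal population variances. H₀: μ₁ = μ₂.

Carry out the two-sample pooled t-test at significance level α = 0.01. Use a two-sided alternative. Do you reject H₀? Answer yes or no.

x̄₁=47.600, s₁=3.481, n₁=15
x̄₂=53.000, s₂=3.937, n₂=17
s_p² = [14·3.481² + 16·3.937²]/30 = 13.9200
SE = √(s_p²·(1/15+1/17)) = 1.3217
t = (47.600−53.000)/1.3217 = -4.0857
df = 30
p-value (two-sided) = 0.00030
At α=0.01: p < α → reject H₀

reject H₀: yes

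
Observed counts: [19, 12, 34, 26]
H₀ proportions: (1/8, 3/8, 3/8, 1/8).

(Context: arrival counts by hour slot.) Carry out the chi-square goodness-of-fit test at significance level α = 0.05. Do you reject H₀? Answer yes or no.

reject H₀: yes

n = 91; E_i = n·p_i = [11.38, 34.12, 34.12, 11.38]
χ² = (19−11.38)²/11.38 + (12−34.12)²/34.12 + (34−34.12)²/34.12 + (26−11.38)²/11.38 = 38.2601
df = 3
p-value (upper-tail) = 0.00000
At α=0.05: p < α → reject H₀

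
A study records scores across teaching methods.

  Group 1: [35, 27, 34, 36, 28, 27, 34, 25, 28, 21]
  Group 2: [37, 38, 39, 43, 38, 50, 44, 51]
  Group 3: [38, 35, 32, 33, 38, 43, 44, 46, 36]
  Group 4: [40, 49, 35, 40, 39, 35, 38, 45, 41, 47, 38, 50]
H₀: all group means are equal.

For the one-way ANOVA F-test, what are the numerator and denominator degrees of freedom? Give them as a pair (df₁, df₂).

k = 4 groups, N = 39 total
df = (k−1, N−k) = (4−1, 39−4) = (3, 35)

degrees of freedom = [3, 35]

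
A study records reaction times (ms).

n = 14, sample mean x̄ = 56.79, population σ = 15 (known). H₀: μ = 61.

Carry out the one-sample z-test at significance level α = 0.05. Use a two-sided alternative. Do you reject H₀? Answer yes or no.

SE = σ/√n = 15/√14 = 4.0089
z = (x̄−μ₀)/SE = (56.79−61)/4.0089 = -1.0502
p-value (two-sided) = 0.29365
At α=0.05: p ≥ α → fail to reject H₀

reject H₀: no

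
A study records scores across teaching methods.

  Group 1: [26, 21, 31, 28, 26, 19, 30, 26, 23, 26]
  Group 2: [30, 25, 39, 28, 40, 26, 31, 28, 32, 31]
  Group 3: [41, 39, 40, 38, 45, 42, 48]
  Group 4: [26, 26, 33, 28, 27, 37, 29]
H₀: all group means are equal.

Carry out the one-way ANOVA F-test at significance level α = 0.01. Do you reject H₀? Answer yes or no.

reject H₀: yes

Group means [25.60, 31.00, 41.86, 29.43], grand mean 31.324
SSB = Σnᵢ(x̄ᵢ−x̄)² = 1130.470; SSW = ΣΣ(x−x̄ᵢ)² = 528.971
MSB = 1130.470/3 = 376.8232; MSW = 528.971/30 = 17.6324
F = MSB/MSW = 21.3711
df = (3, 30)
p-value (upper-tail) = 0.00000
At α=0.01: p < α → reject H₀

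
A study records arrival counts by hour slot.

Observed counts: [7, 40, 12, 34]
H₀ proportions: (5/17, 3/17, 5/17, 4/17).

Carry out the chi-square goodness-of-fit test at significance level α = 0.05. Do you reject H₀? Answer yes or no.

n = 93; E_i = n·p_i = [27.35, 16.41, 27.35, 21.88]
χ² = (7−27.35)²/27.35 + (40−16.41)²/16.41 + (12−27.35)²/27.35 + (34−21.88)²/21.88 = 64.3749
df = 3
p-value (upper-tail) = 0.00000
At α=0.05: p < α → reject H₀

reject H₀: yes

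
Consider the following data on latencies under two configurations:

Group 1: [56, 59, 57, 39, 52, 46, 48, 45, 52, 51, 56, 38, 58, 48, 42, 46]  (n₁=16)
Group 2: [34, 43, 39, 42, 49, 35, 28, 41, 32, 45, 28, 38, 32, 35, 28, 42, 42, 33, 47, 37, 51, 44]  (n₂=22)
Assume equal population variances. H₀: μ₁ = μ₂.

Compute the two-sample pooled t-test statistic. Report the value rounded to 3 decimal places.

x̄₁=49.562, s₁=6.663, n₁=16
x̄₂=38.409, s₂=6.787, n₂=22
s_p² = [15·6.663² + 21·6.787²]/36 = 45.3682
SE = √(s_p²·(1/16+1/22)) = 2.2131
t = (49.562−38.409)/2.2131 = 5.0398
df = 36

test statistic = 5.040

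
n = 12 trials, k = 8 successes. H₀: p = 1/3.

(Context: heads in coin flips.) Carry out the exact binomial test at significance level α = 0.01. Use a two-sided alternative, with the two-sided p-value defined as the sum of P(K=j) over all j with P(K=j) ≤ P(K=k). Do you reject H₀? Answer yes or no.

Exact binomial: n=12, k=8, p₀=1/3=0.3333
P(X=j) = C(n,j)·p₀^j·(1−p₀)^(n−j); p = Σ P(X=j) over j with P(X=j) ≤ P(X=8)
p-value (two-sided) = 0.02647
At α=0.01: p ≥ α → fail to reject H₀

reject H₀: no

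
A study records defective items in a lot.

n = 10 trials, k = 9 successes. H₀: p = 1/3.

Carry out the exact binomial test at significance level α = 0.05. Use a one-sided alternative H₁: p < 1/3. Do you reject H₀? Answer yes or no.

Exact binomial: n=10, k=9, p₀=1/3=0.3333
P(X≤9) from Σ C(n,i)·p₀^i·(1−p₀)^(n−i)
p-value (one-sided, H₁ less) = 0.99998
At α=0.05: p ≥ α → fail to reject H₀

reject H₀: no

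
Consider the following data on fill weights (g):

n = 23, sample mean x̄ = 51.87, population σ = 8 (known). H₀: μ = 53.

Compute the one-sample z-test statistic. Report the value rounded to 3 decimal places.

SE = σ/√n = 8/√23 = 1.6681
z = (x̄−μ₀)/SE = (51.87−53)/1.6681 = -0.6774

test statistic = -0.677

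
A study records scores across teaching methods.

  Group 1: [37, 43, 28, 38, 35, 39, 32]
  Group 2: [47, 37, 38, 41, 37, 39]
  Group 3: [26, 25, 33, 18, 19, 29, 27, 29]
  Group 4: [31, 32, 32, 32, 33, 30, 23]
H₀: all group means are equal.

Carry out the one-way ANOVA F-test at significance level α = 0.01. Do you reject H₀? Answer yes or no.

reject H₀: yes

Group means [36.00, 39.83, 25.75, 30.43], grand mean 32.500
SSB = Σnᵢ(x̄ᵢ−x̄)² = 802.952; SSW = ΣΣ(x−x̄ᵢ)² = 468.048
MSB = 802.952/3 = 267.6508; MSW = 468.048/24 = 19.5020
F = MSB/MSW = 13.7243
df = (3, 24)
p-value (upper-tail) = 0.00002
At α=0.01: p < α → reject H₀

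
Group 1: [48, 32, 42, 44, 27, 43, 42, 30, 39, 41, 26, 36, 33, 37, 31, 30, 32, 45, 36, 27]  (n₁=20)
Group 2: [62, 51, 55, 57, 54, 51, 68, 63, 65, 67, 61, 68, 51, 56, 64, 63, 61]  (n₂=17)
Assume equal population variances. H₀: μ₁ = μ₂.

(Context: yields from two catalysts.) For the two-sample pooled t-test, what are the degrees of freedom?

df = n₁ + n₂ − 2 = 20 + 17 − 2 = 35

degrees of freedom = 35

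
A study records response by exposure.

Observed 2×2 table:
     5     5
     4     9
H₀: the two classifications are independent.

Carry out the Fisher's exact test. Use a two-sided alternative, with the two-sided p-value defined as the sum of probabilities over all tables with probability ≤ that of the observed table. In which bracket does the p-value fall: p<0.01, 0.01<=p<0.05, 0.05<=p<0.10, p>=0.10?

Margins: r₁=10, r₂=13, c₁=9, c₂=14, n=23
p_obs = C(10,5)·C(13,4)/C(23,9); sum pmf over tables with pmf ≤ p_obs
p-value (two-sided) = 0.41728
→ bracket: p>=0.10

p-value bracket: p>=0.10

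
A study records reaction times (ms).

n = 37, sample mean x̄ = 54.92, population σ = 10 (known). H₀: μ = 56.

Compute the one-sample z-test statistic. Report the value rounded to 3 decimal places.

SE = σ/√n = 10/√37 = 1.6440
z = (x̄−μ₀)/SE = (54.92−56)/1.6440 = -0.6569

test statistic = -0.657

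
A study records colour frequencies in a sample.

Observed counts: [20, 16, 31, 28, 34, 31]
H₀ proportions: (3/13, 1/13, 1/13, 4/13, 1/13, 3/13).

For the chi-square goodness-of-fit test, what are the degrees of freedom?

degrees of freedom = 5

df = k − 1 = 6 − 1 = 5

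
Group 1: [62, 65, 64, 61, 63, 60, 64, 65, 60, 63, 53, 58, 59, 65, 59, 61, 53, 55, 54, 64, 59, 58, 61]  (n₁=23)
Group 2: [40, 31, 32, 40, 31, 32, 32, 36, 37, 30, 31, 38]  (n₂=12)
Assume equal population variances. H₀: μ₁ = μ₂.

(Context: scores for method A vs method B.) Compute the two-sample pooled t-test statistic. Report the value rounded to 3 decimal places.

test statistic = 19.373

x̄₁=60.261, s₁=3.793, n₁=23
x̄₂=34.167, s₂=3.762, n₂=12
s_p² = [22·3.793² + 11·3.762²]/33 = 14.3061
SE = √(s_p²·(1/23+1/12)) = 1.3469
t = (60.261−34.167)/1.3469 = 19.3733
df = 33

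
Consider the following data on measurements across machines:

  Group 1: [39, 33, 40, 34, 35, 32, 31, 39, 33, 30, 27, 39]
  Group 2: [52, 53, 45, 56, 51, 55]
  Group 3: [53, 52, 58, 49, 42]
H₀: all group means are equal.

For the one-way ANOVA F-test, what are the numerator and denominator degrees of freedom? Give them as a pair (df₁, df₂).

k = 3 groups, N = 23 total
df = (k−1, N−k) = (3−1, 23−3) = (2, 20)

degrees of freedom = [2, 20]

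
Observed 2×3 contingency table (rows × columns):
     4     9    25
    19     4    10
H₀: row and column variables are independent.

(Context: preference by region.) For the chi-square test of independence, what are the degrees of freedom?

df = (r−1)(c−1) = (2−1)·(3−1) = 2

degrees of freedom = 2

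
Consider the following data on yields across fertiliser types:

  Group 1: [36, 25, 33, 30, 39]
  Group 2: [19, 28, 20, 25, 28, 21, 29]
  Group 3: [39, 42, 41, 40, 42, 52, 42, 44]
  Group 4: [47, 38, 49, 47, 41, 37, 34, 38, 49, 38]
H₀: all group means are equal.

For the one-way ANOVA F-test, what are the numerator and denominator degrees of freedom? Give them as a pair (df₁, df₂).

degrees of freedom = [3, 26]

k = 4 groups, N = 30 total
df = (k−1, N−k) = (4−1, 30−4) = (3, 26)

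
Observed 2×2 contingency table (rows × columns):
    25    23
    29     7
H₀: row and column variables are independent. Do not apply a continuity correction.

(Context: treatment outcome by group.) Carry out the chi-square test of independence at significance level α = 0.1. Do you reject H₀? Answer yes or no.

reject H₀: yes

Row totals [48, 36], col totals [54, 30], n=84
χ² = (25−30.86)²/30.86 + (23−17.14)²/17.14 + (29−23.14)²/23.14 + (7−12.86)²/12.86 = 7.2636
df = 1
p-value (upper-tail) = 0.00704
At α=0.1: p < α → reject H₀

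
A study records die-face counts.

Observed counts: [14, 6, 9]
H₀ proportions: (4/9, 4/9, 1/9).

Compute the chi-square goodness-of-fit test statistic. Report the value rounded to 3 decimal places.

test statistic = 14.138

n = 29; E_i = n·p_i = [12.89, 12.89, 3.22]
χ² = (14−12.89)²/12.89 + (6−12.89)²/12.89 + (9−3.22)²/3.22 = 14.1379
df = 2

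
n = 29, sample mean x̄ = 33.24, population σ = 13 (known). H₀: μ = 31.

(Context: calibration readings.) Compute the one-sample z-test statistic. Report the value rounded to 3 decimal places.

SE = σ/√n = 13/√29 = 2.4140
z = (x̄−μ₀)/SE = (33.24−31)/2.4140 = 0.9279

test statistic = 0.928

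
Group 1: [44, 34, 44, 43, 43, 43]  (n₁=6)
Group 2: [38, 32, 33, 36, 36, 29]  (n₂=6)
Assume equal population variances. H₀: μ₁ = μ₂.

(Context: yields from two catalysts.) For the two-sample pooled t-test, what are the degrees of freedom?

df = n₁ + n₂ − 2 = 6 + 6 − 2 = 10

degrees of freedom = 10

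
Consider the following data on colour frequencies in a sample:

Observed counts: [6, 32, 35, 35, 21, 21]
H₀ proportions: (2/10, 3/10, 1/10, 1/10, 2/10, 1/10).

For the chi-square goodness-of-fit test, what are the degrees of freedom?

degrees of freedom = 5

df = k − 1 = 6 − 1 = 5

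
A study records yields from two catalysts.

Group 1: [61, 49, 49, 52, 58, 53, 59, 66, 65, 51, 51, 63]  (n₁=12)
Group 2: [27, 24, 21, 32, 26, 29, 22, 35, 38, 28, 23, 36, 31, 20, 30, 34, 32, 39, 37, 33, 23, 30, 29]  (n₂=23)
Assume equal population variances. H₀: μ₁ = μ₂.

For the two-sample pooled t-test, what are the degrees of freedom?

df = n₁ + n₂ − 2 = 12 + 23 − 2 = 33

degrees of freedom = 33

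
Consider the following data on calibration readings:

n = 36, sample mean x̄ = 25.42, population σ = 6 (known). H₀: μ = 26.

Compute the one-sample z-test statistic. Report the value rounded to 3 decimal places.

test statistic = -0.580

SE = σ/√n = 6/√36 = 1.0000
z = (x̄−μ₀)/SE = (25.42−26)/1.0000 = -0.5800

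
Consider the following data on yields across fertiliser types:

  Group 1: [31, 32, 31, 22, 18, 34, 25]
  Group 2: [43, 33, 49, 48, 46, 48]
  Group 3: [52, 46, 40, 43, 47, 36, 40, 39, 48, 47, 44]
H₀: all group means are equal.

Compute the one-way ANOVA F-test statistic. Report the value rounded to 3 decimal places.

Group means [27.57, 44.50, 43.82], grand mean 39.250
SSB = Σnᵢ(x̄ᵢ−x̄)² = 1349.649; SSW = ΣΣ(x−x̄ᵢ)² = 618.851
MSB = 1349.649/2 = 674.8247; MSW = 618.851/21 = 29.4691
F = MSB/MSW = 22.8994
df = (2, 21)

test statistic = 22.899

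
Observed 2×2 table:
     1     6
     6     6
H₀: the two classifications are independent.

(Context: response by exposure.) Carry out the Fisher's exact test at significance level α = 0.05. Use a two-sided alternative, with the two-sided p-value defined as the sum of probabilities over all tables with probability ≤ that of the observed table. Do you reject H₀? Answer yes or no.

Margins: r₁=7, r₂=12, c₁=7, c₂=12, n=19
p_obs = C(7,1)·C(12,6)/C(19,7); sum pmf over tables with pmf ≤ p_obs
p-value (two-sided) = 0.17328
At α=0.05: p ≥ α → fail to reject H₀

reject H₀: no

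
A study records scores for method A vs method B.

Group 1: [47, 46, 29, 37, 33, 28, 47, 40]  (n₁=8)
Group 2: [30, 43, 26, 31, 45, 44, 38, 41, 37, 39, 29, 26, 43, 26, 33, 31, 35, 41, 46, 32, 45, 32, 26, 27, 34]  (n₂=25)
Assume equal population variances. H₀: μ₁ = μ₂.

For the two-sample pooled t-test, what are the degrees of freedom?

degrees of freedom = 31

df = n₁ + n₂ − 2 = 8 + 25 − 2 = 31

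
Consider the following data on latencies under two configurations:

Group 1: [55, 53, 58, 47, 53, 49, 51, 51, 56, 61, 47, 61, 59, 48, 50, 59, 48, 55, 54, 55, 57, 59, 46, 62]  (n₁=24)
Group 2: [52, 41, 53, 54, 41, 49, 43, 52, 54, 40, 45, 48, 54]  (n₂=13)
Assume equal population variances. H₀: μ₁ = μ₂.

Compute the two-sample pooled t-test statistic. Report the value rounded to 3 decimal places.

x̄₁=53.917, s₁=4.951, n₁=24
x̄₂=48.154, s₂=5.490, n₂=13
s_p² = [23·4.951² + 12·5.490²]/35 = 26.4436
SE = √(s_p²·(1/24+1/13)) = 1.7709
t = (53.917−48.154)/1.7709 = 3.2543
df = 35

test statistic = 3.254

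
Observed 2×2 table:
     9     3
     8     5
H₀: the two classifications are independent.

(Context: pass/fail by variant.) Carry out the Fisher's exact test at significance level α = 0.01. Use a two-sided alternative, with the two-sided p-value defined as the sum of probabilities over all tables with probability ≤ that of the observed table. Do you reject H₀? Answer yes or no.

Margins: r₁=12, r₂=13, c₁=17, c₂=8, n=25
p_obs = C(12,9)·C(13,8)/C(25,17); sum pmf over tables with pmf ≤ p_obs
p-value (two-sided) = 0.67277
At α=0.01: p ≥ α → fail to reject H₀

reject H₀: no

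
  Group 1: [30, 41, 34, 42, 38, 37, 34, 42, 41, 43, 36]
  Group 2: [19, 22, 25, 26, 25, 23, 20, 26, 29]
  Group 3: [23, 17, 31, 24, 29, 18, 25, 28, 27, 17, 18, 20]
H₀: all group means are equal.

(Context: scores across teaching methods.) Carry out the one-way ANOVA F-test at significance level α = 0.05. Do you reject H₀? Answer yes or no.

reject H₀: yes

Group means [38.00, 23.89, 23.08], grand mean 28.438
SSB = Σnᵢ(x̄ᵢ−x̄)² = 1536.069; SSW = ΣΣ(x−x̄ᵢ)² = 533.806
MSB = 1536.069/2 = 768.0347; MSW = 533.806/29 = 18.4071
F = MSB/MSW = 41.7249
df = (2, 29)
p-value (upper-tail) = 0.00000
At α=0.05: p < α → reject H₀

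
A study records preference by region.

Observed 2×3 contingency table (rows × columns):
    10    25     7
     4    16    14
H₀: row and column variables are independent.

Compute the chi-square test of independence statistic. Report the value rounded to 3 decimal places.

test statistic = 6.106

Row totals [42, 34], col totals [14, 41, 21], n=76
χ² = (10−7.74)²/7.74 + (25−22.66)²/22.66 + (7−11.61)²/11.61 + (4−6.26)²/6.26 + (16−18.34)²/18.34 + (14−9.39)²/9.39 = 6.1059
df = 2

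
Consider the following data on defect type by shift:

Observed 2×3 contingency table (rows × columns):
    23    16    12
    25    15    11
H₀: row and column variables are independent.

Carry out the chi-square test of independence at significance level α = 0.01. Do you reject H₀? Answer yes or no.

reject H₀: no

Row totals [51, 51], col totals [48, 31, 23], n=102
χ² = (23−24.00)²/24.00 + (16−15.50)²/15.50 + (12−11.50)²/11.50 + (25−24.00)²/24.00 + (15−15.50)²/15.50 + (11−11.50)²/11.50 = 0.1591
df = 2
p-value (upper-tail) = 0.92355
At α=0.01: p ≥ α → fail to reject H₀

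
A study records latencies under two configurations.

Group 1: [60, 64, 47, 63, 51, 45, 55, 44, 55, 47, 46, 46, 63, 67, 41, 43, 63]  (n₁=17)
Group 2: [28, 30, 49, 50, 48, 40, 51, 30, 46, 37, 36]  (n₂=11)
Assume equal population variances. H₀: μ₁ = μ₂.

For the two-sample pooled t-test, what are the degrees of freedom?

degrees of freedom = 26

df = n₁ + n₂ − 2 = 17 + 11 − 2 = 26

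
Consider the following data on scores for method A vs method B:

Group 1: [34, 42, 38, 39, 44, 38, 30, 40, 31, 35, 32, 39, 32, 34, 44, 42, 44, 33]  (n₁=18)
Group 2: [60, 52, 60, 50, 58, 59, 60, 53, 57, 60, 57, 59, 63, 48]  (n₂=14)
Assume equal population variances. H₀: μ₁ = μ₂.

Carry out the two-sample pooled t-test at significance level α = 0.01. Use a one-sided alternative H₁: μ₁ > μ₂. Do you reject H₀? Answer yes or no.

reject H₀: no

x̄₁=37.278, s₁=4.775, n₁=18
x̄₂=56.857, s₂=4.400, n₂=14
s_p² = [17·4.775² + 13·4.400²]/30 = 21.3108
SE = √(s_p²·(1/18+1/14)) = 1.6450
t = (37.278−56.857)/1.6450 = -11.9021
df = 30
p-value (one-sided, H₁ greater) = 1.00000
At α=0.01: p ≥ α → fail to reject H₀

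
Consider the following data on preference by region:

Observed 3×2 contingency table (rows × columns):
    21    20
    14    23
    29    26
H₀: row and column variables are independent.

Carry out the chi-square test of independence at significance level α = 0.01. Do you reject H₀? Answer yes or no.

Row totals [41, 37, 55], col totals [64, 69], n=133
χ² = (21−19.73)²/19.73 + (20−21.27)²/21.27 + (14−17.80)²/17.80 + (23−19.20)²/19.20 + (29−26.47)²/26.47 + (26−28.53)²/28.53 = 2.1923
df = 2
p-value (upper-tail) = 0.33415
At α=0.01: p ≥ α → fail to reject H₀

reject H₀: no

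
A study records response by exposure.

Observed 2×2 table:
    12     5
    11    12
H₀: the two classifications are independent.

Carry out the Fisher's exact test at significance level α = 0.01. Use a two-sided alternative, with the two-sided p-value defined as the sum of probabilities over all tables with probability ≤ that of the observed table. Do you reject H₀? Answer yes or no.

reject H₀: no

Margins: r₁=17, r₂=23, c₁=23, c₂=17, n=40
p_obs = C(17,12)·C(23,11)/C(40,23); sum pmf over tables with pmf ≤ p_obs
p-value (two-sided) = 0.20245
At α=0.01: p ≥ α → fail to reject H₀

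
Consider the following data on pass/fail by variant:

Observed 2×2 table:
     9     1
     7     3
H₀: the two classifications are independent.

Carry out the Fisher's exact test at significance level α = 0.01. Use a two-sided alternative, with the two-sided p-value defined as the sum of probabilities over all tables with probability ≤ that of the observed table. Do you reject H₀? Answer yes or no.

Margins: r₁=10, r₂=10, c₁=16, c₂=4, n=20
p_obs = C(10,9)·C(10,7)/C(20,16); sum pmf over tables with pmf ≤ p_obs
p-value (two-sided) = 0.58204
At α=0.01: p ≥ α → fail to reject H₀

reject H₀: no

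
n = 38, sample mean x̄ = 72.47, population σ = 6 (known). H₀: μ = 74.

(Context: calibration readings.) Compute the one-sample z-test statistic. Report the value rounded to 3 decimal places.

test statistic = -1.572

SE = σ/√n = 6/√38 = 0.9733
z = (x̄−μ₀)/SE = (72.47−74)/0.9733 = -1.5719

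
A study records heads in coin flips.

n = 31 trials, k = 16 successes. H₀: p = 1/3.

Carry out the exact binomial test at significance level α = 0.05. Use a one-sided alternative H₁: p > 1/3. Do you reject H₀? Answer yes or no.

reject H₀: yes

Exact binomial: n=31, k=16, p₀=1/3=0.3333
P(X≥16) from Σ C(n,i)·p₀^i·(1−p₀)^(n−i)
p-value (one-sided, H₁ greater) = 0.02702
At α=0.05: p < α → reject H₀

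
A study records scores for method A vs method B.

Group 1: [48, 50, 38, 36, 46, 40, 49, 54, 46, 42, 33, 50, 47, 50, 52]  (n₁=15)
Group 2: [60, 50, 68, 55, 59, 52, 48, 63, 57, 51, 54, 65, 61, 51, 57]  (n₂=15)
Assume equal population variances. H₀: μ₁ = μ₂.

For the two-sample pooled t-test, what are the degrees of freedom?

df = n₁ + n₂ − 2 = 15 + 15 − 2 = 28

degrees of freedom = 28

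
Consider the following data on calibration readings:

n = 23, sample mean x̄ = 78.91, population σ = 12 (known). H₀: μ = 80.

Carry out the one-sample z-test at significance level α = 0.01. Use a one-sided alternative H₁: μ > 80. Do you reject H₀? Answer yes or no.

SE = σ/√n = 12/√23 = 2.5022
z = (x̄−μ₀)/SE = (78.91−80)/2.5022 = -0.4356
p-value (one-sided, H₁ greater) = 0.66844
At α=0.01: p ≥ α → fail to reject H₀

reject H₀: no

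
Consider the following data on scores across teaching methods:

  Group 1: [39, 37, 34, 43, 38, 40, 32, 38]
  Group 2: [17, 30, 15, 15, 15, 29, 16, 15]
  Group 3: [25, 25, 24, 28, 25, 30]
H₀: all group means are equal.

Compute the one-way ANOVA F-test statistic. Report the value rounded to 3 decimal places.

test statistic = 32.880

Group means [37.62, 19.00, 26.17], grand mean 27.727
SSB = Σnᵢ(x̄ᵢ−x̄)² = 1407.655; SSW = ΣΣ(x−x̄ᵢ)² = 406.708
MSB = 1407.655/2 = 703.8277; MSW = 406.708/19 = 21.4057
F = MSB/MSW = 32.8804
df = (2, 19)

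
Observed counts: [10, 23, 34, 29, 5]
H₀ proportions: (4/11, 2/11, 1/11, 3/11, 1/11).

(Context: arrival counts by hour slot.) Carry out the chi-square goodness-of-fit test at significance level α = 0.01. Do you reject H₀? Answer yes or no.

n = 101; E_i = n·p_i = [36.73, 18.36, 9.18, 27.55, 9.18]
χ² = (10−36.73)²/36.73 + (23−18.36)²/18.36 + (34−9.18)²/9.18 + (29−27.55)²/27.55 + (5−9.18)²/9.18 = 89.6848
df = 4
p-value (upper-tail) = 0.00000
At α=0.01: p < α → reject H₀

reject H₀: yes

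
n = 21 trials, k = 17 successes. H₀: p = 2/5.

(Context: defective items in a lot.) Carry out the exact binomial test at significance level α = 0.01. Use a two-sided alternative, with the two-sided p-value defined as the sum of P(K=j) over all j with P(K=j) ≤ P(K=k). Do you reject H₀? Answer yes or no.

Exact binomial: n=21, k=17, p₀=2/5=0.4000
P(X=j) = C(n,j)·p₀^j·(1−p₀)^(n−j); p = Σ P(X=j) over j with P(X=j) ≤ P(X=17)
p-value (two-sided) = 0.00018
At α=0.01: p < α → reject H₀

reject H₀: yes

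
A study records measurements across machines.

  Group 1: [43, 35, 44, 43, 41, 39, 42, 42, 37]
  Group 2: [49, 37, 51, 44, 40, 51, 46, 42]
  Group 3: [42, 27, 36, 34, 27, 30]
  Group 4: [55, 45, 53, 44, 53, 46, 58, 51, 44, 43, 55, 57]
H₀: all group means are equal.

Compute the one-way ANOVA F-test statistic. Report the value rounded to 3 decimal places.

Group means [40.67, 45.00, 32.67, 50.33], grand mean 43.600
SSB = Σnᵢ(x̄ᵢ−x̄)² = 1354.400; SSW = ΣΣ(x−x̄ᵢ)² = 776.000
MSB = 1354.400/3 = 451.4667; MSW = 776.000/31 = 25.0323
F = MSB/MSW = 18.0354
df = (3, 31)

test statistic = 18.035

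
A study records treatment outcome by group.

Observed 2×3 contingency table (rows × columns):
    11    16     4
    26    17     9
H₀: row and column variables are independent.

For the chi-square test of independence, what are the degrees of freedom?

degrees of freedom = 2

df = (r−1)(c−1) = (2−1)·(3−1) = 2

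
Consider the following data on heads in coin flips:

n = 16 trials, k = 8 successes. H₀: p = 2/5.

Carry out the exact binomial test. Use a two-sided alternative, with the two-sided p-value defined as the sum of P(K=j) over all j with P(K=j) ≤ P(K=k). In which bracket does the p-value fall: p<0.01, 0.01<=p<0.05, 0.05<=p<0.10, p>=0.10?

p-value bracket: p>=0.10

Exact binomial: n=16, k=8, p₀=2/5=0.4000
P(X=j) = C(n,j)·p₀^j·(1−p₀)^(n−j); p = Σ P(X=j) over j with P(X=j) ≤ P(X=8)
p-value (two-sided) = 0.45050
→ bracket: p>=0.10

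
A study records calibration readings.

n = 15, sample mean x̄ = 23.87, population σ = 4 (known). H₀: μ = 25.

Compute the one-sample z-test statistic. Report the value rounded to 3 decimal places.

SE = σ/√n = 4/√15 = 1.0328
z = (x̄−μ₀)/SE = (23.87−25)/1.0328 = -1.0941

test statistic = -1.094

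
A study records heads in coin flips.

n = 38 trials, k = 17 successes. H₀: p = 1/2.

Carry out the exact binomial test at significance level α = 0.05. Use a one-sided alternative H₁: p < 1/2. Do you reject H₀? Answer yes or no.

Exact binomial: n=38, k=17, p₀=1/2=0.5000
P(X≤17) from Σ C(n,i)·p₀^i·(1−p₀)^(n−i)
p-value (one-sided, H₁ less) = 0.31355
At α=0.05: p ≥ α → fail to reject H₀

reject H₀: no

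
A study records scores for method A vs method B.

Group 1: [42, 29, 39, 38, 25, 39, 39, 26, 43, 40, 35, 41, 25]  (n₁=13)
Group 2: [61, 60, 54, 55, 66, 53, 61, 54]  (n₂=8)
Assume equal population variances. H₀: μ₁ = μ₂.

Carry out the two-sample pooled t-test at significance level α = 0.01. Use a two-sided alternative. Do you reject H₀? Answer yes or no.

reject H₀: yes

x̄₁=35.462, s₁=6.741, n₁=13
x̄₂=58.000, s₂=4.660, n₂=8
s_p² = [12·6.741² + 7·4.660²]/19 = 36.6964
SE = √(s_p²·(1/13+1/8)) = 2.7221
t = (35.462−58.000)/2.7221 = -8.2798
df = 19
p-value (two-sided) = 0.00000
At α=0.01: p < α → reject H₀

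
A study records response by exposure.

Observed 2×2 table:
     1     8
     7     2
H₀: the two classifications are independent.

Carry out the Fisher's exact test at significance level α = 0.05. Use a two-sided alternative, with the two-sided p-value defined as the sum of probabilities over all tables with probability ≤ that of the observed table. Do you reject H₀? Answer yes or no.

reject H₀: yes

Margins: r₁=9, r₂=9, c₁=8, c₂=10, n=18
p_obs = C(9,1)·C(9,7)/C(18,8); sum pmf over tables with pmf ≤ p_obs
p-value (two-sided) = 0.01522
At α=0.05: p < α → reject H₀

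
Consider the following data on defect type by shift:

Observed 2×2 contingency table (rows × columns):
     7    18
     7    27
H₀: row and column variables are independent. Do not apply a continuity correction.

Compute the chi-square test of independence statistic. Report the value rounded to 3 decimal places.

test statistic = 0.437

Row totals [25, 34], col totals [14, 45], n=59
χ² = (7−5.93)²/5.93 + (18−19.07)²/19.07 + (7−8.07)²/8.07 + (27−25.93)²/25.93 = 0.4373
df = 1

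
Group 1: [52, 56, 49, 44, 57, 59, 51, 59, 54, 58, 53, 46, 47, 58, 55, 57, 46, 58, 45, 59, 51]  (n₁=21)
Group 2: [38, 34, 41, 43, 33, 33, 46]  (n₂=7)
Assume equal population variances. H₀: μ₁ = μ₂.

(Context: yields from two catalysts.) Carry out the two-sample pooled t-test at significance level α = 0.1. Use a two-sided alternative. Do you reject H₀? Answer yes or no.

reject H₀: yes

x̄₁=53.048, s₁=5.162, n₁=21
x̄₂=38.286, s₂=5.219, n₂=7
s_p² = [20·5.162² + 6·5.219²]/26 = 26.7839
SE = √(s_p²·(1/21+1/7)) = 2.2587
t = (53.048−38.286)/2.2587 = 6.5356
df = 26
p-value (two-sided) = 0.00000
At α=0.1: p < α → reject H₀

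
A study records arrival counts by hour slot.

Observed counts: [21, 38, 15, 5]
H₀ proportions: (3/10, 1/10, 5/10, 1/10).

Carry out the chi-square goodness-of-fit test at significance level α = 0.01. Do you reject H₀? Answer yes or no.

n = 79; E_i = n·p_i = [23.70, 7.90, 39.50, 7.90]
χ² = (21−23.70)²/23.70 + (38−7.90)²/7.90 + (15−39.50)²/39.50 + (5−7.90)²/7.90 = 131.2532
df = 3
p-value (upper-tail) = 0.00000
At α=0.01: p < α → reject H₀

reject H₀: yes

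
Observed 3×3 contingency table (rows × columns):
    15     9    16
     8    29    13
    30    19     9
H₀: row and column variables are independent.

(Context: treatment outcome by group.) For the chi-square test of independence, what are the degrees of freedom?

df = (r−1)(c−1) = (3−1)·(3−1) = 4

degrees of freedom = 4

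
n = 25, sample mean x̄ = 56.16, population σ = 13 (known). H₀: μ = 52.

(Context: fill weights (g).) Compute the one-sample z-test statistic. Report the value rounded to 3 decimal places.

test statistic = 1.600

SE = σ/√n = 13/√25 = 2.6000
z = (x̄−μ₀)/SE = (56.16−52)/2.6000 = 1.6000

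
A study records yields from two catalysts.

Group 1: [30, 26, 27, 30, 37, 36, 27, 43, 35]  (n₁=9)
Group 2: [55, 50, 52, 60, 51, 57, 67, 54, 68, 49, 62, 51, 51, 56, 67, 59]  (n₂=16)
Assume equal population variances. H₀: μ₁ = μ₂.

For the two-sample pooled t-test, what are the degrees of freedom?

df = n₁ + n₂ − 2 = 9 + 16 − 2 = 23

degrees of freedom = 23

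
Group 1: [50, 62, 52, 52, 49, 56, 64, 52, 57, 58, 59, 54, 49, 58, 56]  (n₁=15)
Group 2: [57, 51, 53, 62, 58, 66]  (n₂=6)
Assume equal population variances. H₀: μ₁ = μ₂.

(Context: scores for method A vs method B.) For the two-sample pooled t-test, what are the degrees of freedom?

degrees of freedom = 19

df = n₁ + n₂ − 2 = 15 + 6 − 2 = 19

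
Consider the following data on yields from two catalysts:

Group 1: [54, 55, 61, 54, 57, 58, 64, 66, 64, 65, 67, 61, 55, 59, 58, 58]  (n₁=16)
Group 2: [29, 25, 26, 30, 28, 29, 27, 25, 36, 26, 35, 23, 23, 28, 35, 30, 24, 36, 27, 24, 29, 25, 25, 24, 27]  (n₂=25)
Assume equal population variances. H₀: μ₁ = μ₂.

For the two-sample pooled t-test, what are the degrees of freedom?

df = n₁ + n₂ − 2 = 16 + 25 − 2 = 39

degrees of freedom = 39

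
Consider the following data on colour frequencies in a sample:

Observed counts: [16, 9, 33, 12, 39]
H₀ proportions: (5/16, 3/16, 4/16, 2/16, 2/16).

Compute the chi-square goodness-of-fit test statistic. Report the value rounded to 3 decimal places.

test statistic = 64.644

n = 109; E_i = n·p_i = [34.06, 20.44, 27.25, 13.62, 13.62]
χ² = (16−34.06)²/34.06 + (9−20.44)²/20.44 + (33−27.25)²/27.25 + (12−13.62)²/13.62 + (39−13.62)²/13.62 = 64.6440
df = 4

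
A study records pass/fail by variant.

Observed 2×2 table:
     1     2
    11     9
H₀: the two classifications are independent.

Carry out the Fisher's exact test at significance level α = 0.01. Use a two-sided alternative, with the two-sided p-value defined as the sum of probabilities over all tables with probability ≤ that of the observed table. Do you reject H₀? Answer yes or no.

reject H₀: no

Margins: r₁=3, r₂=20, c₁=12, c₂=11, n=23
p_obs = C(3,1)·C(20,11)/C(23,12); sum pmf over tables with pmf ≤ p_obs
p-value (two-sided) = 0.59006
At α=0.01: p ≥ α → fail to reject H₀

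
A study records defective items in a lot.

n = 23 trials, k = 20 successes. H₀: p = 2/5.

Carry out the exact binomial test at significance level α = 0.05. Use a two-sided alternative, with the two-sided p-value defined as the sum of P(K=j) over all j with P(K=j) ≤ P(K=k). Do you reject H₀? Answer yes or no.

reject H₀: yes

Exact binomial: n=23, k=20, p₀=2/5=0.4000
P(X=j) = C(n,j)·p₀^j·(1−p₀)^(n−j); p = Σ P(X=j) over j with P(X=j) ≤ P(X=20)
p-value (two-sided) = 0.00000
At α=0.05: p < α → reject H₀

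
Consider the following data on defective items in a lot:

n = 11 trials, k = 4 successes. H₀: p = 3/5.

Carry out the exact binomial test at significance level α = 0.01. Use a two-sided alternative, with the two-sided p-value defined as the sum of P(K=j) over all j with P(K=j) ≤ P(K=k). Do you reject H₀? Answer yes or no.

Exact binomial: n=11, k=4, p₀=3/5=0.6000
P(X=j) = C(n,j)·p₀^j·(1−p₀)^(n−j); p = Σ P(X=j) over j with P(X=j) ≤ P(X=4)
p-value (two-sided) = 0.12959
At α=0.01: p ≥ α → fail to reject H₀

reject H₀: no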